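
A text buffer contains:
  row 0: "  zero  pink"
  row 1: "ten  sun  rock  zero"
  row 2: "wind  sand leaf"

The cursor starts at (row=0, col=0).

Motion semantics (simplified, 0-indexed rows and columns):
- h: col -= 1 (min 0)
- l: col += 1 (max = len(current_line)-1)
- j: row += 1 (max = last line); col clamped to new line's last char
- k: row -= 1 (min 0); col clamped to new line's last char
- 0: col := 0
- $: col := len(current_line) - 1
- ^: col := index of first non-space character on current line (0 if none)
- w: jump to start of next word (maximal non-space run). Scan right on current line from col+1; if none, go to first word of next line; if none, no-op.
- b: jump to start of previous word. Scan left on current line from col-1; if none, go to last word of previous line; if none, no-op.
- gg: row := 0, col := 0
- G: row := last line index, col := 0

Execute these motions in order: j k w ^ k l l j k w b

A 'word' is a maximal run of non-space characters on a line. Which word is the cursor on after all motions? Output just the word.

After 1 (j): row=1 col=0 char='t'
After 2 (k): row=0 col=0 char='_'
After 3 (w): row=0 col=2 char='z'
After 4 (^): row=0 col=2 char='z'
After 5 (k): row=0 col=2 char='z'
After 6 (l): row=0 col=3 char='e'
After 7 (l): row=0 col=4 char='r'
After 8 (j): row=1 col=4 char='_'
After 9 (k): row=0 col=4 char='r'
After 10 (w): row=0 col=8 char='p'
After 11 (b): row=0 col=2 char='z'

Answer: zero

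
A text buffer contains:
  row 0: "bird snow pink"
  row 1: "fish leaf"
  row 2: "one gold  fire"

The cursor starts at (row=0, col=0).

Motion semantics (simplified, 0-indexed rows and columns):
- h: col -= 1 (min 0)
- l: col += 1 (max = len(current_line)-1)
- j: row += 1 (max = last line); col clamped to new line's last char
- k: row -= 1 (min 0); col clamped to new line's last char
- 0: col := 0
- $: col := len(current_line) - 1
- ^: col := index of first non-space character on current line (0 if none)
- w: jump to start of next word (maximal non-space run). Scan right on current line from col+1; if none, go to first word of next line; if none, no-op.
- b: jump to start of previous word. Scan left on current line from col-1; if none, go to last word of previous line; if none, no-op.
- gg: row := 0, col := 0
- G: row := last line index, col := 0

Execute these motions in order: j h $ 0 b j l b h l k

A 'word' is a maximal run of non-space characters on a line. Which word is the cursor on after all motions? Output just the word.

Answer: snow

Derivation:
After 1 (j): row=1 col=0 char='f'
After 2 (h): row=1 col=0 char='f'
After 3 ($): row=1 col=8 char='f'
After 4 (0): row=1 col=0 char='f'
After 5 (b): row=0 col=10 char='p'
After 6 (j): row=1 col=8 char='f'
After 7 (l): row=1 col=8 char='f'
After 8 (b): row=1 col=5 char='l'
After 9 (h): row=1 col=4 char='_'
After 10 (l): row=1 col=5 char='l'
After 11 (k): row=0 col=5 char='s'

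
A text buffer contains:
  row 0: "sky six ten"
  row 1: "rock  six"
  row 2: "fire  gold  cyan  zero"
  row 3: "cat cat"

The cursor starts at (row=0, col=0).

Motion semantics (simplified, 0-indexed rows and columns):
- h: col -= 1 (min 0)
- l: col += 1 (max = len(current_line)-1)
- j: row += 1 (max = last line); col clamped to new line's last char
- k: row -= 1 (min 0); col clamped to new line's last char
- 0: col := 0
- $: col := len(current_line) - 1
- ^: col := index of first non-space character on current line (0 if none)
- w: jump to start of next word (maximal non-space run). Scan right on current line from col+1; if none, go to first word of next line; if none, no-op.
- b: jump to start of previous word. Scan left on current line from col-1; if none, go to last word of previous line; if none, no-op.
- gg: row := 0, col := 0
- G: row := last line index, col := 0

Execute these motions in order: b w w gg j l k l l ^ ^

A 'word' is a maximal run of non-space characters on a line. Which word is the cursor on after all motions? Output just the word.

After 1 (b): row=0 col=0 char='s'
After 2 (w): row=0 col=4 char='s'
After 3 (w): row=0 col=8 char='t'
After 4 (gg): row=0 col=0 char='s'
After 5 (j): row=1 col=0 char='r'
After 6 (l): row=1 col=1 char='o'
After 7 (k): row=0 col=1 char='k'
After 8 (l): row=0 col=2 char='y'
After 9 (l): row=0 col=3 char='_'
After 10 (^): row=0 col=0 char='s'
After 11 (^): row=0 col=0 char='s'

Answer: sky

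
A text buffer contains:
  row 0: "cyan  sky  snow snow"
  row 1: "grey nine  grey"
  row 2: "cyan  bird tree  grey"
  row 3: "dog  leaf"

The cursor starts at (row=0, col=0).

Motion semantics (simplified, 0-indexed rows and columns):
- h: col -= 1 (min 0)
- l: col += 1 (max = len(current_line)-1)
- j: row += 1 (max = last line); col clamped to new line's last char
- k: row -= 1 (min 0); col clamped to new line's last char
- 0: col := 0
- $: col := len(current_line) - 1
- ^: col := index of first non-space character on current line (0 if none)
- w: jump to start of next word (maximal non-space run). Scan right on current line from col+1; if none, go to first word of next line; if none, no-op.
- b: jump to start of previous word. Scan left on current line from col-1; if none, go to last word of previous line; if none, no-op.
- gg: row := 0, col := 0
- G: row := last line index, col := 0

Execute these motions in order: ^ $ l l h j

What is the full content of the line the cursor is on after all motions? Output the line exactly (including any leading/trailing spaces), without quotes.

After 1 (^): row=0 col=0 char='c'
After 2 ($): row=0 col=19 char='w'
After 3 (l): row=0 col=19 char='w'
After 4 (l): row=0 col=19 char='w'
After 5 (h): row=0 col=18 char='o'
After 6 (j): row=1 col=14 char='y'

Answer: grey nine  grey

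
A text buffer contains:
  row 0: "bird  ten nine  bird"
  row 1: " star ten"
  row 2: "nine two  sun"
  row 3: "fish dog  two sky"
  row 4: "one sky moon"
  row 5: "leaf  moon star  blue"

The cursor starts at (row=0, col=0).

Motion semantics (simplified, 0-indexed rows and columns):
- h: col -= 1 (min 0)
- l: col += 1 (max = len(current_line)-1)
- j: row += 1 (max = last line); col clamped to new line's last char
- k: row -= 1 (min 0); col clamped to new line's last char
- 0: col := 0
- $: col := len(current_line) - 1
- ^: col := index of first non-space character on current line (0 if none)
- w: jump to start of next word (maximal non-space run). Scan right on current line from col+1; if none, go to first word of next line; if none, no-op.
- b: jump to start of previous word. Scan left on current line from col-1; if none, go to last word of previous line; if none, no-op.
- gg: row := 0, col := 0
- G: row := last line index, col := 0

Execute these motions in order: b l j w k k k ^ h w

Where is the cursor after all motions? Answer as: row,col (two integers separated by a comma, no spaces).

Answer: 0,6

Derivation:
After 1 (b): row=0 col=0 char='b'
After 2 (l): row=0 col=1 char='i'
After 3 (j): row=1 col=1 char='s'
After 4 (w): row=1 col=6 char='t'
After 5 (k): row=0 col=6 char='t'
After 6 (k): row=0 col=6 char='t'
After 7 (k): row=0 col=6 char='t'
After 8 (^): row=0 col=0 char='b'
After 9 (h): row=0 col=0 char='b'
After 10 (w): row=0 col=6 char='t'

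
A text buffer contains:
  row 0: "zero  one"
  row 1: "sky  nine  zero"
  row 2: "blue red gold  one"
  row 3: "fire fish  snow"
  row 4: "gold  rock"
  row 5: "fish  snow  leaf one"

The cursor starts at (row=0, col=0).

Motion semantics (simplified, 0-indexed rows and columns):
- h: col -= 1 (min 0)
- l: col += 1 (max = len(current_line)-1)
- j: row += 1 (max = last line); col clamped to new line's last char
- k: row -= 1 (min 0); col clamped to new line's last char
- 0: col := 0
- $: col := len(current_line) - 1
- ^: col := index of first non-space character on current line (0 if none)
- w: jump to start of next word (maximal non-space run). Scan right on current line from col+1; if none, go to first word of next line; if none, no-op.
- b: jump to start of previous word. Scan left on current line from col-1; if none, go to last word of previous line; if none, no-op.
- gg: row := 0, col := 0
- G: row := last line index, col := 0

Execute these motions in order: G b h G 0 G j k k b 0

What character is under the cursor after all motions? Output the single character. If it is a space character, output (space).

After 1 (G): row=5 col=0 char='f'
After 2 (b): row=4 col=6 char='r'
After 3 (h): row=4 col=5 char='_'
After 4 (G): row=5 col=0 char='f'
After 5 (0): row=5 col=0 char='f'
After 6 (G): row=5 col=0 char='f'
After 7 (j): row=5 col=0 char='f'
After 8 (k): row=4 col=0 char='g'
After 9 (k): row=3 col=0 char='f'
After 10 (b): row=2 col=15 char='o'
After 11 (0): row=2 col=0 char='b'

Answer: b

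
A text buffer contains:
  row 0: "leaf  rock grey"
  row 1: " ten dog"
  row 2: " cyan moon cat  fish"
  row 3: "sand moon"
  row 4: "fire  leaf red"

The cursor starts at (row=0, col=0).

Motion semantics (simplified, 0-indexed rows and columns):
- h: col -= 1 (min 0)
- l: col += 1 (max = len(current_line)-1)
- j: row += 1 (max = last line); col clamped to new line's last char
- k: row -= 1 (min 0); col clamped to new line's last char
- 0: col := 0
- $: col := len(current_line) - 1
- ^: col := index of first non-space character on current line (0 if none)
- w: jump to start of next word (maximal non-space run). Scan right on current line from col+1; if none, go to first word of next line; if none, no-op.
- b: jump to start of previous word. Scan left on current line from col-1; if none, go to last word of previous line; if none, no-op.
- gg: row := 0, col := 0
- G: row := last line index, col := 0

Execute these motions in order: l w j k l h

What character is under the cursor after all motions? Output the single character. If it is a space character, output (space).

Answer: r

Derivation:
After 1 (l): row=0 col=1 char='e'
After 2 (w): row=0 col=6 char='r'
After 3 (j): row=1 col=6 char='o'
After 4 (k): row=0 col=6 char='r'
After 5 (l): row=0 col=7 char='o'
After 6 (h): row=0 col=6 char='r'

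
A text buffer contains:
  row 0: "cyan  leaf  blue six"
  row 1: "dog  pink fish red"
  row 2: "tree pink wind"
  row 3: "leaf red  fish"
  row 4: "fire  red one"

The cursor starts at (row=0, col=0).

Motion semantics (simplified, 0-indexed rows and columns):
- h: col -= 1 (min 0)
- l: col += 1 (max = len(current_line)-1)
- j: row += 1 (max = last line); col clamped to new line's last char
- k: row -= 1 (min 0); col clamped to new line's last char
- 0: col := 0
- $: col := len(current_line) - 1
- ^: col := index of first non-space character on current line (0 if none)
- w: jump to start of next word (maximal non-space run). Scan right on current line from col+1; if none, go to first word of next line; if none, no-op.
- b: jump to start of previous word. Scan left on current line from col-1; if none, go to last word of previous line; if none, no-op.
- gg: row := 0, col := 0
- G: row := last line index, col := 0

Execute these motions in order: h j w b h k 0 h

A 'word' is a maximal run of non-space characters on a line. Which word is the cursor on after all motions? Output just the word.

Answer: cyan

Derivation:
After 1 (h): row=0 col=0 char='c'
After 2 (j): row=1 col=0 char='d'
After 3 (w): row=1 col=5 char='p'
After 4 (b): row=1 col=0 char='d'
After 5 (h): row=1 col=0 char='d'
After 6 (k): row=0 col=0 char='c'
After 7 (0): row=0 col=0 char='c'
After 8 (h): row=0 col=0 char='c'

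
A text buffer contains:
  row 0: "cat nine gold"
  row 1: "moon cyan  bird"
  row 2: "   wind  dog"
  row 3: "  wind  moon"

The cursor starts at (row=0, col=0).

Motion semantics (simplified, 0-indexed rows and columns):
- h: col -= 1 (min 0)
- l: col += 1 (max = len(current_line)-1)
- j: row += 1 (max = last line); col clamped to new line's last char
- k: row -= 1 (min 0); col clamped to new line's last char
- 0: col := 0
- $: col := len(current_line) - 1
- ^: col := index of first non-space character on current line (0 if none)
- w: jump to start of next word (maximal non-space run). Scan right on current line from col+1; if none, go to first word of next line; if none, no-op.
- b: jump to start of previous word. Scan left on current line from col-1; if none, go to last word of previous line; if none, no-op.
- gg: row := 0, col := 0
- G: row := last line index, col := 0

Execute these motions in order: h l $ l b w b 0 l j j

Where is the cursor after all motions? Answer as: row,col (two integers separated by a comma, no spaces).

Answer: 2,1

Derivation:
After 1 (h): row=0 col=0 char='c'
After 2 (l): row=0 col=1 char='a'
After 3 ($): row=0 col=12 char='d'
After 4 (l): row=0 col=12 char='d'
After 5 (b): row=0 col=9 char='g'
After 6 (w): row=1 col=0 char='m'
After 7 (b): row=0 col=9 char='g'
After 8 (0): row=0 col=0 char='c'
After 9 (l): row=0 col=1 char='a'
After 10 (j): row=1 col=1 char='o'
After 11 (j): row=2 col=1 char='_'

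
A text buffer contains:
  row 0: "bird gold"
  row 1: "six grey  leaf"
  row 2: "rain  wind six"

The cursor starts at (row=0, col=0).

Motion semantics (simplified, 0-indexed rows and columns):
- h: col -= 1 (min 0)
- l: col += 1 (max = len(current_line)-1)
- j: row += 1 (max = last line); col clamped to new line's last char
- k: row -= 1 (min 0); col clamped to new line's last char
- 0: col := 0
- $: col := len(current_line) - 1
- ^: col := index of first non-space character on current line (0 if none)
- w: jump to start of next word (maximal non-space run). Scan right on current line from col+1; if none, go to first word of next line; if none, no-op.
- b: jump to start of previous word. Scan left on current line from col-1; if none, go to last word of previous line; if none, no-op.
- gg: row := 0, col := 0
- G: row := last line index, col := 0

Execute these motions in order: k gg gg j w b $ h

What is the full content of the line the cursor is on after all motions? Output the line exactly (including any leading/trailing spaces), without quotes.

After 1 (k): row=0 col=0 char='b'
After 2 (gg): row=0 col=0 char='b'
After 3 (gg): row=0 col=0 char='b'
After 4 (j): row=1 col=0 char='s'
After 5 (w): row=1 col=4 char='g'
After 6 (b): row=1 col=0 char='s'
After 7 ($): row=1 col=13 char='f'
After 8 (h): row=1 col=12 char='a'

Answer: six grey  leaf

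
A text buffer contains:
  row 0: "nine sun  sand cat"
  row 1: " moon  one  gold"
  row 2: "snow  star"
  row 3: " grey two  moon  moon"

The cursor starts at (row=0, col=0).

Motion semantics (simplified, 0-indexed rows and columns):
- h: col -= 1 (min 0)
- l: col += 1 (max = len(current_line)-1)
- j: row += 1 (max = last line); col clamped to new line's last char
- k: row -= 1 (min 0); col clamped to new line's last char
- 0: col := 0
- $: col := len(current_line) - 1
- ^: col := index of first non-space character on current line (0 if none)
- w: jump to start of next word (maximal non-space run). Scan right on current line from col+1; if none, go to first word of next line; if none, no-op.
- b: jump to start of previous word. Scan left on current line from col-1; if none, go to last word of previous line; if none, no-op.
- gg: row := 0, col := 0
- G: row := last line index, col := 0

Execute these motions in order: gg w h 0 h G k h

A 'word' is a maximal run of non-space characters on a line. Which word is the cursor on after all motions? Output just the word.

Answer: snow

Derivation:
After 1 (gg): row=0 col=0 char='n'
After 2 (w): row=0 col=5 char='s'
After 3 (h): row=0 col=4 char='_'
After 4 (0): row=0 col=0 char='n'
After 5 (h): row=0 col=0 char='n'
After 6 (G): row=3 col=0 char='_'
After 7 (k): row=2 col=0 char='s'
After 8 (h): row=2 col=0 char='s'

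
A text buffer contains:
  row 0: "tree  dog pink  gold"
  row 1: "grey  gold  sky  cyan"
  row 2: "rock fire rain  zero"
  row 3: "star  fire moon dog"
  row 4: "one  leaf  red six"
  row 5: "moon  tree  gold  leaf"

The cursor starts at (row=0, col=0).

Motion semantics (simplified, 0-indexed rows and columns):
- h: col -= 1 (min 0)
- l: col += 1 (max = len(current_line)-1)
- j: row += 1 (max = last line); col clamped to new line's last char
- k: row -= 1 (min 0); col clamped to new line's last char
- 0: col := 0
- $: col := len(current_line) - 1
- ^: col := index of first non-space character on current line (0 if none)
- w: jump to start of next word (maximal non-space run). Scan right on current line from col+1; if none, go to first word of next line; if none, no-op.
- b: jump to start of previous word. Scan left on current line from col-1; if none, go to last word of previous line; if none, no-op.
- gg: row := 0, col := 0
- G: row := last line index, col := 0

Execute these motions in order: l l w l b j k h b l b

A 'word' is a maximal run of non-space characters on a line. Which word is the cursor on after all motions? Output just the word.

Answer: tree

Derivation:
After 1 (l): row=0 col=1 char='r'
After 2 (l): row=0 col=2 char='e'
After 3 (w): row=0 col=6 char='d'
After 4 (l): row=0 col=7 char='o'
After 5 (b): row=0 col=6 char='d'
After 6 (j): row=1 col=6 char='g'
After 7 (k): row=0 col=6 char='d'
After 8 (h): row=0 col=5 char='_'
After 9 (b): row=0 col=0 char='t'
After 10 (l): row=0 col=1 char='r'
After 11 (b): row=0 col=0 char='t'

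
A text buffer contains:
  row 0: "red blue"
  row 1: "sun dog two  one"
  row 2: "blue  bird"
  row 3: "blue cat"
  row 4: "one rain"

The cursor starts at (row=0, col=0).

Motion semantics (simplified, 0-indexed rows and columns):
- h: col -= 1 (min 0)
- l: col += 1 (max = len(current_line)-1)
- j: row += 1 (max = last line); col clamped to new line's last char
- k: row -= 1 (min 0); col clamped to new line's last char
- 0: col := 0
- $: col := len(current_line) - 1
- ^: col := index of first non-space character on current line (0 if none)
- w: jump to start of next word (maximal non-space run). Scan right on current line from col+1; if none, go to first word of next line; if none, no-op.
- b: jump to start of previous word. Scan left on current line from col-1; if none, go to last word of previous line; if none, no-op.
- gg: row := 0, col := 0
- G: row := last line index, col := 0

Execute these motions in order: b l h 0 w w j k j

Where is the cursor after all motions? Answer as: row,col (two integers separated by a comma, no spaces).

After 1 (b): row=0 col=0 char='r'
After 2 (l): row=0 col=1 char='e'
After 3 (h): row=0 col=0 char='r'
After 4 (0): row=0 col=0 char='r'
After 5 (w): row=0 col=4 char='b'
After 6 (w): row=1 col=0 char='s'
After 7 (j): row=2 col=0 char='b'
After 8 (k): row=1 col=0 char='s'
After 9 (j): row=2 col=0 char='b'

Answer: 2,0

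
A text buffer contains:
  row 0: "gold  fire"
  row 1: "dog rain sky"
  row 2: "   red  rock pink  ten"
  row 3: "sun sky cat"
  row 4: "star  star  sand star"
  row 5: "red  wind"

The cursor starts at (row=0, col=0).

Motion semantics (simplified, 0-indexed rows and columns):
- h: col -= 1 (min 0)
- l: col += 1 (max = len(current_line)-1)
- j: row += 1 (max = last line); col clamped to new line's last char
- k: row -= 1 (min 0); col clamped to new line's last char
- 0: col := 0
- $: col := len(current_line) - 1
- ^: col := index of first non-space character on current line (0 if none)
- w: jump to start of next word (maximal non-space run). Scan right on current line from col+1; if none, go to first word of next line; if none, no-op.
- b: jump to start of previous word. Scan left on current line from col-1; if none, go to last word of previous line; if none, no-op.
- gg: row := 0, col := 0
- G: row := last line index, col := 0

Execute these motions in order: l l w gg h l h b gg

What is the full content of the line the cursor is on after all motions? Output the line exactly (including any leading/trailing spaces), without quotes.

After 1 (l): row=0 col=1 char='o'
After 2 (l): row=0 col=2 char='l'
After 3 (w): row=0 col=6 char='f'
After 4 (gg): row=0 col=0 char='g'
After 5 (h): row=0 col=0 char='g'
After 6 (l): row=0 col=1 char='o'
After 7 (h): row=0 col=0 char='g'
After 8 (b): row=0 col=0 char='g'
After 9 (gg): row=0 col=0 char='g'

Answer: gold  fire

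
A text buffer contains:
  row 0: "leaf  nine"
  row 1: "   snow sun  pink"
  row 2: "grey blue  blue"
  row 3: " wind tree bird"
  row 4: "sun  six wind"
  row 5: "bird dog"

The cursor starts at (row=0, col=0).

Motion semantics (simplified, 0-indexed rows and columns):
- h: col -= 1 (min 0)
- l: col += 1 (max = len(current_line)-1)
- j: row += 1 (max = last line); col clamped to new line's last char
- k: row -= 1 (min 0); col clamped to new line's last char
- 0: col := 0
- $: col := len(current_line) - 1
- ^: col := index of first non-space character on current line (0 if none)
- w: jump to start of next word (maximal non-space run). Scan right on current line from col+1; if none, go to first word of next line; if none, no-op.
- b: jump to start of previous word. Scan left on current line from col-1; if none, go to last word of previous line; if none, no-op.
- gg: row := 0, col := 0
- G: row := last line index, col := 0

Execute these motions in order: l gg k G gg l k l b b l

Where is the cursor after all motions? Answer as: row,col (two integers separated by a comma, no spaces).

After 1 (l): row=0 col=1 char='e'
After 2 (gg): row=0 col=0 char='l'
After 3 (k): row=0 col=0 char='l'
After 4 (G): row=5 col=0 char='b'
After 5 (gg): row=0 col=0 char='l'
After 6 (l): row=0 col=1 char='e'
After 7 (k): row=0 col=1 char='e'
After 8 (l): row=0 col=2 char='a'
After 9 (b): row=0 col=0 char='l'
After 10 (b): row=0 col=0 char='l'
After 11 (l): row=0 col=1 char='e'

Answer: 0,1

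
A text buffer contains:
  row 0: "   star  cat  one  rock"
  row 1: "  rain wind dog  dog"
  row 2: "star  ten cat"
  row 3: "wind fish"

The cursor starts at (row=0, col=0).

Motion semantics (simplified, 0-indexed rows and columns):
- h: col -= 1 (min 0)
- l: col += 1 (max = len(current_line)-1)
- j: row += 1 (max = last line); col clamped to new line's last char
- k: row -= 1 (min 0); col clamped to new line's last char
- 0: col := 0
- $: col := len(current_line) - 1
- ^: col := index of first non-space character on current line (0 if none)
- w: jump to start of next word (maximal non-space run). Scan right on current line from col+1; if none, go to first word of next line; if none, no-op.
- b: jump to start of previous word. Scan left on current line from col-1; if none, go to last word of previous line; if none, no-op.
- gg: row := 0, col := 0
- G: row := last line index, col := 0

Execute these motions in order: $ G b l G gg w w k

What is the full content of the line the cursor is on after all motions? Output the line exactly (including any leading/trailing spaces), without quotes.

Answer:    star  cat  one  rock

Derivation:
After 1 ($): row=0 col=22 char='k'
After 2 (G): row=3 col=0 char='w'
After 3 (b): row=2 col=10 char='c'
After 4 (l): row=2 col=11 char='a'
After 5 (G): row=3 col=0 char='w'
After 6 (gg): row=0 col=0 char='_'
After 7 (w): row=0 col=3 char='s'
After 8 (w): row=0 col=9 char='c'
After 9 (k): row=0 col=9 char='c'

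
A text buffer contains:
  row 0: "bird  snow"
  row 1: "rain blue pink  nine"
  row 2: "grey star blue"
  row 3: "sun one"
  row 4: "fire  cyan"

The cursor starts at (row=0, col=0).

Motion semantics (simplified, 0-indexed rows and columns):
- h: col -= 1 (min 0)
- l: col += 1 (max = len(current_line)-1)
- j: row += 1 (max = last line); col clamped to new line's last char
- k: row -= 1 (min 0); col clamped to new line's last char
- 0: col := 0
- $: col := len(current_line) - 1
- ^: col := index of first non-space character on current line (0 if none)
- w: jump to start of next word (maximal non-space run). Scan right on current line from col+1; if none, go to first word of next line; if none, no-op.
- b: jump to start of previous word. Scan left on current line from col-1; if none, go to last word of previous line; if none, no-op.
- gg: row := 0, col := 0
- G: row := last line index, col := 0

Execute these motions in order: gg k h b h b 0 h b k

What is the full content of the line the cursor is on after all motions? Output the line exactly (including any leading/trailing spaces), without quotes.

Answer: bird  snow

Derivation:
After 1 (gg): row=0 col=0 char='b'
After 2 (k): row=0 col=0 char='b'
After 3 (h): row=0 col=0 char='b'
After 4 (b): row=0 col=0 char='b'
After 5 (h): row=0 col=0 char='b'
After 6 (b): row=0 col=0 char='b'
After 7 (0): row=0 col=0 char='b'
After 8 (h): row=0 col=0 char='b'
After 9 (b): row=0 col=0 char='b'
After 10 (k): row=0 col=0 char='b'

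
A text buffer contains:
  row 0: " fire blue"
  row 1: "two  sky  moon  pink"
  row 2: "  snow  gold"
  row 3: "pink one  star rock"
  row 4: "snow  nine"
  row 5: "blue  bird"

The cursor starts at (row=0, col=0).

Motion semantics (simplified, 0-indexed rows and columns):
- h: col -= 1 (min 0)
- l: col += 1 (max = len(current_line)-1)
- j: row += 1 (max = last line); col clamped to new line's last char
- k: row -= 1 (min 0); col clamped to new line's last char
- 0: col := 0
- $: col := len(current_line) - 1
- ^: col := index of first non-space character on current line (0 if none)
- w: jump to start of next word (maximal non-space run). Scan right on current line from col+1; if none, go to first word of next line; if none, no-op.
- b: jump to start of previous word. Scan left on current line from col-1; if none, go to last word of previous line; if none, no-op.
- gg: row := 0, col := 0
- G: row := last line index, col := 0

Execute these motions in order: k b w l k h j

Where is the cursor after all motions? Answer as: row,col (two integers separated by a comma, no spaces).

Answer: 1,1

Derivation:
After 1 (k): row=0 col=0 char='_'
After 2 (b): row=0 col=0 char='_'
After 3 (w): row=0 col=1 char='f'
After 4 (l): row=0 col=2 char='i'
After 5 (k): row=0 col=2 char='i'
After 6 (h): row=0 col=1 char='f'
After 7 (j): row=1 col=1 char='w'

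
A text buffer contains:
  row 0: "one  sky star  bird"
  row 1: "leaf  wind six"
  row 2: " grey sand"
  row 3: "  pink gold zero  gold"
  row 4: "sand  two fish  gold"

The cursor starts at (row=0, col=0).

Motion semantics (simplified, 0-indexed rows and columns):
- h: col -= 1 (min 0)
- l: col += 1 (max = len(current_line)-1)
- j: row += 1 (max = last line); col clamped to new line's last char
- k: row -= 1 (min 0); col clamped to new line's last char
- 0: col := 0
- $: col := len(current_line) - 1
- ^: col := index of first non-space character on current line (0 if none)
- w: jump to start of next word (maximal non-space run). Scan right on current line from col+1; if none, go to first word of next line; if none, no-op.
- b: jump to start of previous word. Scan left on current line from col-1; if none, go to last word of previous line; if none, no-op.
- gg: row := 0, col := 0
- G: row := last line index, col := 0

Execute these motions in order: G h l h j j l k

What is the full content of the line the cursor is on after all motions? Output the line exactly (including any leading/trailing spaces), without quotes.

After 1 (G): row=4 col=0 char='s'
After 2 (h): row=4 col=0 char='s'
After 3 (l): row=4 col=1 char='a'
After 4 (h): row=4 col=0 char='s'
After 5 (j): row=4 col=0 char='s'
After 6 (j): row=4 col=0 char='s'
After 7 (l): row=4 col=1 char='a'
After 8 (k): row=3 col=1 char='_'

Answer:   pink gold zero  gold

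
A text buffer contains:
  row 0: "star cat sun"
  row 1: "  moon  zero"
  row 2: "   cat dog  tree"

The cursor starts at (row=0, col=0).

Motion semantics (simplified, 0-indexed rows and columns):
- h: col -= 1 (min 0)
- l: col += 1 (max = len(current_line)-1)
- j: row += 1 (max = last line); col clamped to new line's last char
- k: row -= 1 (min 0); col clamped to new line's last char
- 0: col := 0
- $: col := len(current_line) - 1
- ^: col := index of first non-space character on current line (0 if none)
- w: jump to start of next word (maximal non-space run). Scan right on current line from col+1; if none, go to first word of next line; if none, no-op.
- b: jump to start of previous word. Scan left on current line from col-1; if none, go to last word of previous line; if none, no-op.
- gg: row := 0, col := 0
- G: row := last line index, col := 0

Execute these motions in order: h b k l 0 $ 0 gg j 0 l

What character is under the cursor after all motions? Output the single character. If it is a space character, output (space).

Answer: (space)

Derivation:
After 1 (h): row=0 col=0 char='s'
After 2 (b): row=0 col=0 char='s'
After 3 (k): row=0 col=0 char='s'
After 4 (l): row=0 col=1 char='t'
After 5 (0): row=0 col=0 char='s'
After 6 ($): row=0 col=11 char='n'
After 7 (0): row=0 col=0 char='s'
After 8 (gg): row=0 col=0 char='s'
After 9 (j): row=1 col=0 char='_'
After 10 (0): row=1 col=0 char='_'
After 11 (l): row=1 col=1 char='_'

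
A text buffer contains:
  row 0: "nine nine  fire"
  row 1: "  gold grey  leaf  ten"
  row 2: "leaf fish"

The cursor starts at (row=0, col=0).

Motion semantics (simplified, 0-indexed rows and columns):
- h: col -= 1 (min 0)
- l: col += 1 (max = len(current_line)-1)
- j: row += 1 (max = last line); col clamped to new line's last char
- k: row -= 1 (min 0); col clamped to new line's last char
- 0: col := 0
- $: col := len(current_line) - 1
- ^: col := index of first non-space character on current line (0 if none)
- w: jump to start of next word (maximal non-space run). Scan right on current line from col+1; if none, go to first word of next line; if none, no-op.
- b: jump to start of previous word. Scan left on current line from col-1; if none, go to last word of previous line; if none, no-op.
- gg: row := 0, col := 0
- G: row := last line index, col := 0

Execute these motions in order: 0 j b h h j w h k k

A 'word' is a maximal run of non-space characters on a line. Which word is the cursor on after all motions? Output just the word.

After 1 (0): row=0 col=0 char='n'
After 2 (j): row=1 col=0 char='_'
After 3 (b): row=0 col=11 char='f'
After 4 (h): row=0 col=10 char='_'
After 5 (h): row=0 col=9 char='_'
After 6 (j): row=1 col=9 char='e'
After 7 (w): row=1 col=13 char='l'
After 8 (h): row=1 col=12 char='_'
After 9 (k): row=0 col=12 char='i'
After 10 (k): row=0 col=12 char='i'

Answer: fire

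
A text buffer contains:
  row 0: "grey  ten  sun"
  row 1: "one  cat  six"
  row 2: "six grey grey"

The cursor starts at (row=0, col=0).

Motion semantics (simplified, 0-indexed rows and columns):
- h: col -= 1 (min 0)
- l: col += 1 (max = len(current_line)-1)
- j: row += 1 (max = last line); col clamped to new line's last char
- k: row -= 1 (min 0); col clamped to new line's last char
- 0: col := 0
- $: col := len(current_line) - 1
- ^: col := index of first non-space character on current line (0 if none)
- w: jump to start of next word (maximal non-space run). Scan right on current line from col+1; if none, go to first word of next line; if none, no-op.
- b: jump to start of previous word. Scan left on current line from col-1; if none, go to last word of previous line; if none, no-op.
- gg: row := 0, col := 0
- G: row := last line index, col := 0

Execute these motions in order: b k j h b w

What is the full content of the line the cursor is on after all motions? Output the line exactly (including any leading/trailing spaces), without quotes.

After 1 (b): row=0 col=0 char='g'
After 2 (k): row=0 col=0 char='g'
After 3 (j): row=1 col=0 char='o'
After 4 (h): row=1 col=0 char='o'
After 5 (b): row=0 col=11 char='s'
After 6 (w): row=1 col=0 char='o'

Answer: one  cat  six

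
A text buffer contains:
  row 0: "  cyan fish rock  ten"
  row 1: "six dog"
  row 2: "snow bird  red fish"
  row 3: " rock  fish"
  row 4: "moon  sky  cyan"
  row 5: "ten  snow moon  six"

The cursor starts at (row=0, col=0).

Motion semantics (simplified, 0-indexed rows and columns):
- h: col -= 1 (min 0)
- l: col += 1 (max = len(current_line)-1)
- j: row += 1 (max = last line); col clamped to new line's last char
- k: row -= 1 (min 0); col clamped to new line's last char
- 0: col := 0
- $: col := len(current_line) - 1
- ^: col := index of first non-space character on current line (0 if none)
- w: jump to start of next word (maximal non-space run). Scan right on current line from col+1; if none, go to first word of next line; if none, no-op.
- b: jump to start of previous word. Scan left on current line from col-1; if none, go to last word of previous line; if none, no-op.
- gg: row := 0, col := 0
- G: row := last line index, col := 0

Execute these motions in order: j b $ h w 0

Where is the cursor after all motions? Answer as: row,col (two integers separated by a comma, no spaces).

Answer: 1,0

Derivation:
After 1 (j): row=1 col=0 char='s'
After 2 (b): row=0 col=18 char='t'
After 3 ($): row=0 col=20 char='n'
After 4 (h): row=0 col=19 char='e'
After 5 (w): row=1 col=0 char='s'
After 6 (0): row=1 col=0 char='s'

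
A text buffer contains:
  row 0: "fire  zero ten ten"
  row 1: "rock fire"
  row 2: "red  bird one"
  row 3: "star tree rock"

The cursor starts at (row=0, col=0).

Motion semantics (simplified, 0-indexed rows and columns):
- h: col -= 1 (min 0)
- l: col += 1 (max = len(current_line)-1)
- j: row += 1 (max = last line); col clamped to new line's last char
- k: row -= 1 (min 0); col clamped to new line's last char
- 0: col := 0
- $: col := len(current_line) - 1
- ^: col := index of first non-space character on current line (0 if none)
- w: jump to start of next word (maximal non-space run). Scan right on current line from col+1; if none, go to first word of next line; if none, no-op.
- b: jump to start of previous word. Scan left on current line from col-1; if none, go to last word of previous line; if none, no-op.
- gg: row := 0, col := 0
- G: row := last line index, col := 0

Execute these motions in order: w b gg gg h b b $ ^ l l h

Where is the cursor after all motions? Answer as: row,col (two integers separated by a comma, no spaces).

After 1 (w): row=0 col=6 char='z'
After 2 (b): row=0 col=0 char='f'
After 3 (gg): row=0 col=0 char='f'
After 4 (gg): row=0 col=0 char='f'
After 5 (h): row=0 col=0 char='f'
After 6 (b): row=0 col=0 char='f'
After 7 (b): row=0 col=0 char='f'
After 8 ($): row=0 col=17 char='n'
After 9 (^): row=0 col=0 char='f'
After 10 (l): row=0 col=1 char='i'
After 11 (l): row=0 col=2 char='r'
After 12 (h): row=0 col=1 char='i'

Answer: 0,1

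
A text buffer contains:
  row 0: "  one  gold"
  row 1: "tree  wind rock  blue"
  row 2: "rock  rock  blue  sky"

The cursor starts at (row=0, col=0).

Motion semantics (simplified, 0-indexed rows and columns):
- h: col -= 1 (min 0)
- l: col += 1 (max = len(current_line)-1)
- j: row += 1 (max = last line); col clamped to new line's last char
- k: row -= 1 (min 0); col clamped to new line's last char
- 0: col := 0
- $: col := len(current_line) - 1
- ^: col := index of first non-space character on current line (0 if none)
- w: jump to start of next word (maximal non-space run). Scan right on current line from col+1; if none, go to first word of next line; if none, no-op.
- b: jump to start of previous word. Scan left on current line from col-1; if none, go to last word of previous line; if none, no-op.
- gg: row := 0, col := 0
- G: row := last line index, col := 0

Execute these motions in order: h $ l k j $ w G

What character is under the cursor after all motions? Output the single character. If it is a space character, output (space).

Answer: r

Derivation:
After 1 (h): row=0 col=0 char='_'
After 2 ($): row=0 col=10 char='d'
After 3 (l): row=0 col=10 char='d'
After 4 (k): row=0 col=10 char='d'
After 5 (j): row=1 col=10 char='_'
After 6 ($): row=1 col=20 char='e'
After 7 (w): row=2 col=0 char='r'
After 8 (G): row=2 col=0 char='r'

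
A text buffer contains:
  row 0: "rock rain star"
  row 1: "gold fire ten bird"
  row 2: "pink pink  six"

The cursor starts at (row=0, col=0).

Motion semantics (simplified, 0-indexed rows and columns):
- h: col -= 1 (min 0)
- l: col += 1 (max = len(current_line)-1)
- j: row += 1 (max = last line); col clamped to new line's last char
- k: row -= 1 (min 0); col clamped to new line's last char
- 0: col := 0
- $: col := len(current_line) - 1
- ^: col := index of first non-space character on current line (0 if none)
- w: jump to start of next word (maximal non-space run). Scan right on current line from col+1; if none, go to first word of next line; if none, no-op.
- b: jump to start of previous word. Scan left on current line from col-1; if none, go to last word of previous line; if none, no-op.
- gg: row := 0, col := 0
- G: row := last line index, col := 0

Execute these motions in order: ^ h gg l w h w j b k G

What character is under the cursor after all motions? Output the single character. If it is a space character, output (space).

Answer: p

Derivation:
After 1 (^): row=0 col=0 char='r'
After 2 (h): row=0 col=0 char='r'
After 3 (gg): row=0 col=0 char='r'
After 4 (l): row=0 col=1 char='o'
After 5 (w): row=0 col=5 char='r'
After 6 (h): row=0 col=4 char='_'
After 7 (w): row=0 col=5 char='r'
After 8 (j): row=1 col=5 char='f'
After 9 (b): row=1 col=0 char='g'
After 10 (k): row=0 col=0 char='r'
After 11 (G): row=2 col=0 char='p'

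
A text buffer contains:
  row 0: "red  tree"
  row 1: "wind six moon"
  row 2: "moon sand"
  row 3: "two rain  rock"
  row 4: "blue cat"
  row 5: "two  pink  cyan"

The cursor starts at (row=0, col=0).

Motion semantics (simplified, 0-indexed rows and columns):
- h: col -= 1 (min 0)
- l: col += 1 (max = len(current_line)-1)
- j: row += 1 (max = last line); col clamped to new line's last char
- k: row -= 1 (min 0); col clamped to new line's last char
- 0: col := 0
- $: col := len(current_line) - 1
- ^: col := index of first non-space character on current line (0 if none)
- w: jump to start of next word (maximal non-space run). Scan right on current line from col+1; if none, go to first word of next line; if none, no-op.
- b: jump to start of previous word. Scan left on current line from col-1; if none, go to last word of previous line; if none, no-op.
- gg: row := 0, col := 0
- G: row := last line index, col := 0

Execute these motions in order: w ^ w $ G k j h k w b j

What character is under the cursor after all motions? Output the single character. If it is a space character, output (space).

Answer: t

Derivation:
After 1 (w): row=0 col=5 char='t'
After 2 (^): row=0 col=0 char='r'
After 3 (w): row=0 col=5 char='t'
After 4 ($): row=0 col=8 char='e'
After 5 (G): row=5 col=0 char='t'
After 6 (k): row=4 col=0 char='b'
After 7 (j): row=5 col=0 char='t'
After 8 (h): row=5 col=0 char='t'
After 9 (k): row=4 col=0 char='b'
After 10 (w): row=4 col=5 char='c'
After 11 (b): row=4 col=0 char='b'
After 12 (j): row=5 col=0 char='t'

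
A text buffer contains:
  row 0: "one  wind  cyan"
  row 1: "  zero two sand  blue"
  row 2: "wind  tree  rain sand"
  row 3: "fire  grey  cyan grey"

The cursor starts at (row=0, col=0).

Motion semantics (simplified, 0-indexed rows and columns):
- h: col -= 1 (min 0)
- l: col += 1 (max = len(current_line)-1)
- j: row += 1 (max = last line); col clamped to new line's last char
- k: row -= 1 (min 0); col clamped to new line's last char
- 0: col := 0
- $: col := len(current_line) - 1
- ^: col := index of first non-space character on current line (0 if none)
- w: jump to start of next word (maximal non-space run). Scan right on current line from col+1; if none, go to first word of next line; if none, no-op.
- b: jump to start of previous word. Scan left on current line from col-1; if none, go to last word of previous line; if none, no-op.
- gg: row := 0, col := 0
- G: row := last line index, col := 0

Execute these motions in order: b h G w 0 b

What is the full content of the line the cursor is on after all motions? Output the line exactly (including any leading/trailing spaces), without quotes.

After 1 (b): row=0 col=0 char='o'
After 2 (h): row=0 col=0 char='o'
After 3 (G): row=3 col=0 char='f'
After 4 (w): row=3 col=6 char='g'
After 5 (0): row=3 col=0 char='f'
After 6 (b): row=2 col=17 char='s'

Answer: wind  tree  rain sand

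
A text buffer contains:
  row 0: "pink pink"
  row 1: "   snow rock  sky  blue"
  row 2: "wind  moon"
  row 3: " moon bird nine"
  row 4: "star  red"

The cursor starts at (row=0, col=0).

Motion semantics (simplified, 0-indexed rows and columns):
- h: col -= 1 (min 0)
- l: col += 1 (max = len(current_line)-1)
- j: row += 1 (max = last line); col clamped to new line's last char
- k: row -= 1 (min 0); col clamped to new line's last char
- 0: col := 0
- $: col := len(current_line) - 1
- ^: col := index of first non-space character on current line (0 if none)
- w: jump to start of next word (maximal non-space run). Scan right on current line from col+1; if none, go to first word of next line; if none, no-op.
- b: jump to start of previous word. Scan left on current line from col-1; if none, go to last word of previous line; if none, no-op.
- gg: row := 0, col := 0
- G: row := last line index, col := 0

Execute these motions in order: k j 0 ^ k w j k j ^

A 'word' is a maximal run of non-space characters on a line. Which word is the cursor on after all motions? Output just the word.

After 1 (k): row=0 col=0 char='p'
After 2 (j): row=1 col=0 char='_'
After 3 (0): row=1 col=0 char='_'
After 4 (^): row=1 col=3 char='s'
After 5 (k): row=0 col=3 char='k'
After 6 (w): row=0 col=5 char='p'
After 7 (j): row=1 col=5 char='o'
After 8 (k): row=0 col=5 char='p'
After 9 (j): row=1 col=5 char='o'
After 10 (^): row=1 col=3 char='s'

Answer: snow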